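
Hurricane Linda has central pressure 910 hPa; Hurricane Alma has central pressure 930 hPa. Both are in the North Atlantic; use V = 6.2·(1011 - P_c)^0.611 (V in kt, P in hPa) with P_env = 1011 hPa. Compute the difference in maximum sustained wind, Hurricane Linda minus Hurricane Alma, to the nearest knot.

Hurricane Linda: ΔP = 101; V ≈ 6.2 × 101^0.611 ≈ 104.00 kt.
Hurricane Alma: ΔP = 81; V ≈ 6.2 × 81^0.611 ≈ 90.88 kt.
Difference ≈ 104.00 − 90.88 = 13.12 → 13 kt.

13 kt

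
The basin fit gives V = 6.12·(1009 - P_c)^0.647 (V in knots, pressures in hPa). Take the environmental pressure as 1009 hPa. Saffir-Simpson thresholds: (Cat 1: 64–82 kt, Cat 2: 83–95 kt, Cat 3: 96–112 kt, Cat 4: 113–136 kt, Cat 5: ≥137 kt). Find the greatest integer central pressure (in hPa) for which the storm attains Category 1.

971 hPa

Category 1 begins at V = 64 kt.
Required ΔP = (64/6.12)^(1/0.647) = 10.458^1.546 ≈ 37.64 hPa.
P_c ≤ 1009 − 37.64 = 971.36, so the highest integer P_c is 971 hPa.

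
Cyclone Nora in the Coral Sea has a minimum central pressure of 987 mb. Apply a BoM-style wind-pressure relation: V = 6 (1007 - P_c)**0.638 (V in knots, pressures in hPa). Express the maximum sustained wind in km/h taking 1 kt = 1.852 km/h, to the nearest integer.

ΔP = 1007 − 987 = 20 mb.
V ≈ 6 × 20^0.638 = 6 × 6.762 ≈ 40.570 kt.
40.570 × 1.852 ≈ 75.14 km/h → 75 km/h.

75 km/h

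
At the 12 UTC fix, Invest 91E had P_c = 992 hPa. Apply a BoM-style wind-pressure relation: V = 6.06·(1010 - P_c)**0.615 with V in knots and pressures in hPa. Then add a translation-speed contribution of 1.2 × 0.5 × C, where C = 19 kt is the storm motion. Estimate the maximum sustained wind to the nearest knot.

47 kt

ΔP = 1010 − 992 = 18 hPa.
18^0.615 ≈ 5.916.
V ≈ 6.06 × 5.916 ≈ 35.8 kt.
Translation term: 1.2 × 0.5 × 19 = 11.4 kt.
Corrected V ≈ 47.2 kt → 47 kt.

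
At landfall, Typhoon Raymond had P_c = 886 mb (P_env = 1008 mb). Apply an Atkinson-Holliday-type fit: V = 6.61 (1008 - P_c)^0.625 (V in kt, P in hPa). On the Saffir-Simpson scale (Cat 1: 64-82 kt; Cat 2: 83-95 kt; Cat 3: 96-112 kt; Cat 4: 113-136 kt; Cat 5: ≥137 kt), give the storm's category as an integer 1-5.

4

ΔP = 1008 − 886 = 122 mb.
V ≈ 6.61 × 122^0.625 = 6.61 × 20.14 ≈ 133 kt.
133 kt falls in the Category 4 band.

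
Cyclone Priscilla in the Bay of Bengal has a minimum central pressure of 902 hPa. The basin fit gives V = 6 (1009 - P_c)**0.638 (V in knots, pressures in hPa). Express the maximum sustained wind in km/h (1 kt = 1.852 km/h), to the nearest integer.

219 km/h

ΔP = 1009 − 902 = 107 hPa.
V ≈ 6 × 107^0.638 = 6 × 19.713 ≈ 118.276 kt.
118.276 × 1.852 ≈ 219.05 km/h → 219 km/h.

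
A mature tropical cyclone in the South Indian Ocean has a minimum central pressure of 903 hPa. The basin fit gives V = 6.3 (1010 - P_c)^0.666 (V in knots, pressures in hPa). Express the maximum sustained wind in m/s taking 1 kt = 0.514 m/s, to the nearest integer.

73 m/s

ΔP = 1010 − 903 = 107 hPa.
V ≈ 6.3 × 107^0.666 = 6.3 × 22.468 ≈ 141.550 kt.
141.550 × 0.514 ≈ 72.76 m/s → 73 m/s.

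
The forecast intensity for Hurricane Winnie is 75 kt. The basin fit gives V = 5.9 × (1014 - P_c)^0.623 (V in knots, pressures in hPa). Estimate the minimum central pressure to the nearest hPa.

955 hPa

ΔP = (V / 5.9)^(1/0.623) = (75/5.9)^1.605.
75/5.9 = 12.712; 12.712^1.605 ≈ 59.21 hPa.
P_c = 1014 − 59.21 = 954.79 ≈ 955 hPa.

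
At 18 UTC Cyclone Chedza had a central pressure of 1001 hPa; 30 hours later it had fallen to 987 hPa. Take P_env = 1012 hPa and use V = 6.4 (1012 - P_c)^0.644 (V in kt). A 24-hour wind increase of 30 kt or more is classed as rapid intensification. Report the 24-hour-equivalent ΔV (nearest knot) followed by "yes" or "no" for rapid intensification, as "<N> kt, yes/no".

V₁: ΔP = 11, V ≈ 6.4 × 11^0.644 ≈ 29.98 kt.
V₂: ΔP = 25, V ≈ 6.4 × 25^0.644 ≈ 50.87 kt.
ΔV over 30 h = 20.89 kt → 24 h equivalent = 20.89 × 24/30 ≈ 16.71 kt.
17 kt < 30 kt ⇒ not rapid intensification.

17 kt, no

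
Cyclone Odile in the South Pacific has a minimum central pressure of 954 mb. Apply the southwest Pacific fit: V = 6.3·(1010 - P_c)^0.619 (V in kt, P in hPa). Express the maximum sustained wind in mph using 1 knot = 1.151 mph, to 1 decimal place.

ΔP = 1010 − 954 = 56 mb.
V ≈ 6.3 × 56^0.619 = 6.3 × 12.082 ≈ 76.115 kt.
76.115 × 1.151 ≈ 87.61 mph → 87.6 mph.

87.6 mph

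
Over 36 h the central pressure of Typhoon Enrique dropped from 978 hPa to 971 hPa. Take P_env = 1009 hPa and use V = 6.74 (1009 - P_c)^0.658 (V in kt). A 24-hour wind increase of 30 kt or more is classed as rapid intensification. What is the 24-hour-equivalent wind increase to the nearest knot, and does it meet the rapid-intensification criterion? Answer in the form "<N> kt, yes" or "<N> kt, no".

6 kt, no

V₁: ΔP = 31, V ≈ 6.74 × 31^0.658 ≈ 64.56 kt.
V₂: ΔP = 38, V ≈ 6.74 × 38^0.658 ≈ 73.82 kt.
ΔV over 36 h = 9.26 kt → 24 h equivalent = 9.26 × 24/36 ≈ 6.17 kt.
6 kt < 30 kt ⇒ not rapid intensification.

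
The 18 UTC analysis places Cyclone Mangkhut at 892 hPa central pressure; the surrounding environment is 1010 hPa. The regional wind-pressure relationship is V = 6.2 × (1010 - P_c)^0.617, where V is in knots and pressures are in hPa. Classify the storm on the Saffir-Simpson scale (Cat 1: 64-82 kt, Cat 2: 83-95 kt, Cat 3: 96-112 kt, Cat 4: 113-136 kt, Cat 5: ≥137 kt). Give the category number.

ΔP = 1010 − 892 = 118 hPa.
V ≈ 6.2 × 118^0.617 = 6.2 × 18.98 ≈ 118 kt.
118 kt falls in the Category 4 band.

4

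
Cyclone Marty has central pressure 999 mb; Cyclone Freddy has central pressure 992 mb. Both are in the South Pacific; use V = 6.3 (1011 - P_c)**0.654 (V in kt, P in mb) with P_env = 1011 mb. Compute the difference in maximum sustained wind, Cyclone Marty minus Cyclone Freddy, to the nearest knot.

Cyclone Marty: ΔP = 12; V ≈ 6.3 × 12^0.654 ≈ 32.00 kt.
Cyclone Freddy: ΔP = 19; V ≈ 6.3 × 19^0.654 ≈ 43.22 kt.
Difference ≈ 32.00 − 43.22 = -11.22 → -11 kt.

-11 kt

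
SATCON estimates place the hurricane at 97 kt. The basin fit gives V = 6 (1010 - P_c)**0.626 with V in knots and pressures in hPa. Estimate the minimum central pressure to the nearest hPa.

ΔP = (V / 6)^(1/0.626) = (97/6)^1.597.
97/6 = 16.167; 16.167^1.597 ≈ 85.25 hPa.
P_c = 1010 − 85.25 = 924.75 ≈ 925 hPa.

925 hPa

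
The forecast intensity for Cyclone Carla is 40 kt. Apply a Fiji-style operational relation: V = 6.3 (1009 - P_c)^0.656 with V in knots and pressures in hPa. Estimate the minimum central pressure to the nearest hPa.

992 hPa

ΔP = (V / 6.3)^(1/0.656) = (40/6.3)^1.524.
40/6.3 = 6.349; 6.349^1.524 ≈ 16.74 hPa.
P_c = 1009 − 16.74 = 992.26 ≈ 992 hPa.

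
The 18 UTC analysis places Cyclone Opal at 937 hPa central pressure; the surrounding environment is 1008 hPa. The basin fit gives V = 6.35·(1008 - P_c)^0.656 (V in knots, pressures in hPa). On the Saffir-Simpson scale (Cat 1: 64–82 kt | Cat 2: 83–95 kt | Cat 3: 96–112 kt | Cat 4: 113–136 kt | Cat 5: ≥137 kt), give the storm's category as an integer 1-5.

ΔP = 1008 − 937 = 71 hPa.
V ≈ 6.35 × 71^0.656 = 6.35 × 16.38 ≈ 104 kt.
104 kt falls in the Category 3 band.

3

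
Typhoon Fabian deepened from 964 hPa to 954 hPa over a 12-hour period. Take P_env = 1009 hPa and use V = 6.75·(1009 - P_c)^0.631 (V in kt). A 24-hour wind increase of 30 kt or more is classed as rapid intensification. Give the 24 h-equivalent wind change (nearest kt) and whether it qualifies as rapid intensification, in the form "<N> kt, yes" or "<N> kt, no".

20 kt, no

V₁: ΔP = 45, V ≈ 6.75 × 45^0.631 ≈ 74.56 kt.
V₂: ΔP = 55, V ≈ 6.75 × 55^0.631 ≈ 84.62 kt.
ΔV over 12 h = 10.06 kt → 24 h equivalent = 10.06 × 24/12 ≈ 20.12 kt.
20 kt < 30 kt ⇒ not rapid intensification.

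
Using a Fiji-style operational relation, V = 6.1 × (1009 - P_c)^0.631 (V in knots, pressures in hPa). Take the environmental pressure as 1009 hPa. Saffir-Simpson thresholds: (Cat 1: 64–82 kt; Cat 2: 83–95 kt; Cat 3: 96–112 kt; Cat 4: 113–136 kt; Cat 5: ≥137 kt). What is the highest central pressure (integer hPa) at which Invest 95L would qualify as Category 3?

Category 3 begins at V = 96 kt.
Required ΔP = (96/6.1)^(1/0.631) = 15.738^1.585 ≈ 78.87 hPa.
P_c ≤ 1009 − 78.87 = 930.13, so the highest integer P_c is 930 hPa.

930 hPa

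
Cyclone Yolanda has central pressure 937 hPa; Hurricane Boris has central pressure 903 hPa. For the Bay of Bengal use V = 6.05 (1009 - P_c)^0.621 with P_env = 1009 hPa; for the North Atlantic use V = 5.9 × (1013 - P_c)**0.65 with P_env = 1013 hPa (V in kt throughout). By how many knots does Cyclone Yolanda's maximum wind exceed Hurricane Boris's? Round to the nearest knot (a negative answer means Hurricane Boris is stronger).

-39 kt

Cyclone Yolanda: ΔP = 72; V ≈ 6.05 × 72^0.621 ≈ 86.13 kt.
Hurricane Boris: ΔP = 110; V ≈ 5.9 × 110^0.65 ≈ 125.24 kt.
Difference ≈ 86.13 − 125.24 = -39.11 → -39 kt.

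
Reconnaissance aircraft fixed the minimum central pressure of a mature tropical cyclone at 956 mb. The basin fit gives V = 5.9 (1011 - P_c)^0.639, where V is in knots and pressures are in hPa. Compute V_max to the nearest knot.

ΔP = 1011 − 956 = 55 mb.
55^0.639 ≈ 12.945.
V ≈ 5.9 × 12.945 ≈ 76.4 kt.

76 kt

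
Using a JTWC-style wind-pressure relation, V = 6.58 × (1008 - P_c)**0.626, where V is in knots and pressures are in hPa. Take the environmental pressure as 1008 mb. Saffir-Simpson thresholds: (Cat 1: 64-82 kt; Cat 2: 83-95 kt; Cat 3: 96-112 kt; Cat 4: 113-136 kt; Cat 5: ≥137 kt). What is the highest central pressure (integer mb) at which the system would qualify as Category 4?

Category 4 begins at V = 113 kt.
Required ΔP = (113/6.58)^(1/0.626) = 17.173^1.597 ≈ 93.89 mb.
P_c ≤ 1008 − 93.89 = 914.11, so the highest integer P_c is 914 mb.

914 mb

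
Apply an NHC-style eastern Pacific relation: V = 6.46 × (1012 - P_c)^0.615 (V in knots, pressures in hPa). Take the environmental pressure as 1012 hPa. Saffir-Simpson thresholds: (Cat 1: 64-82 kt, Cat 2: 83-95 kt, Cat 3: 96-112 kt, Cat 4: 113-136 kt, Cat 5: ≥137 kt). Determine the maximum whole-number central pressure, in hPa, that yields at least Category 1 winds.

Category 1 begins at V = 64 kt.
Required ΔP = (64/6.46)^(1/0.615) = 9.907^1.626 ≈ 41.63 hPa.
P_c ≤ 1012 − 41.63 = 970.37, so the highest integer P_c is 970 hPa.

970 hPa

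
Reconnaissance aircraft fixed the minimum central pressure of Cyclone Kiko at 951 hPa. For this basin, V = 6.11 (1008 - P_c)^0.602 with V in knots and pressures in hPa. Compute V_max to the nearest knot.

ΔP = 1008 − 951 = 57 hPa.
57^0.602 ≈ 11.403.
V ≈ 6.11 × 11.403 ≈ 69.7 kt.

70 kt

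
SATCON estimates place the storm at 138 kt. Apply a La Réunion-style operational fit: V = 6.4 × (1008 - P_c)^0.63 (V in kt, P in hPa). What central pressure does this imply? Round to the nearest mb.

877 mb

ΔP = (V / 6.4)^(1/0.63) = (138/6.4)^1.587.
138/6.4 = 21.562; 21.562^1.587 ≈ 130.91 mb.
P_c = 1008 − 130.91 = 877.09 ≈ 877 mb.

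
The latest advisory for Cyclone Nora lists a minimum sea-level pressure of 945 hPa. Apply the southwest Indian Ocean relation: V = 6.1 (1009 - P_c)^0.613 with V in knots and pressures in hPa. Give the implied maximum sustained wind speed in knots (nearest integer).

ΔP = 1009 − 945 = 64 hPa.
64^0.613 ≈ 12.799.
V ≈ 6.1 × 12.799 ≈ 78.1 kt.

78 kt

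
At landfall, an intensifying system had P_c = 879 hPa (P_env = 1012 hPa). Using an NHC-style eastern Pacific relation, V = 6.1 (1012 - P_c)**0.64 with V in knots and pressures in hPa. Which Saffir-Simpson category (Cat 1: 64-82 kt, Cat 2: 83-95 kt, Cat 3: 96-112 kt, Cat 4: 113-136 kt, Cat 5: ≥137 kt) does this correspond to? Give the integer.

ΔP = 1012 − 879 = 133 hPa.
V ≈ 6.1 × 133^0.64 = 6.1 × 22.87 ≈ 140 kt.
140 kt falls in the Category 5 band.

5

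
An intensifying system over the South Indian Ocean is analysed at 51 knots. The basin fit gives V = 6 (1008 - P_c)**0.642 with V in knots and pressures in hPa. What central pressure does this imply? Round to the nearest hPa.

ΔP = (V / 6)^(1/0.642) = (51/6)^1.558.
51/6 = 8.500; 8.500^1.558 ≈ 28.03 hPa.
P_c = 1008 − 28.03 = 979.97 ≈ 980 hPa.

980 hPa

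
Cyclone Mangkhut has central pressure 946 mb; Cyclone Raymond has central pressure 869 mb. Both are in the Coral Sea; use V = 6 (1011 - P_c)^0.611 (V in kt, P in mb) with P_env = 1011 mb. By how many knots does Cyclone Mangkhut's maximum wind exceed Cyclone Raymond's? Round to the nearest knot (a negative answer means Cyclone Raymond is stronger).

Cyclone Mangkhut: ΔP = 65; V ≈ 6 × 65^0.611 ≈ 76.88 kt.
Cyclone Raymond: ΔP = 142; V ≈ 6 × 142^0.611 ≈ 123.94 kt.
Difference ≈ 76.88 − 123.94 = -47.06 → -47 kt.

-47 kt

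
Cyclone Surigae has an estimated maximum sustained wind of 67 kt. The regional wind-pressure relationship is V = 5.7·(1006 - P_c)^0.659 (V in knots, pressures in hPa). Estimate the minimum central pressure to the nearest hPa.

964 hPa

ΔP = (V / 5.7)^(1/0.659) = (67/5.7)^1.517.
67/5.7 = 11.754; 11.754^1.517 ≈ 42.07 hPa.
P_c = 1006 − 42.07 = 963.93 ≈ 964 hPa.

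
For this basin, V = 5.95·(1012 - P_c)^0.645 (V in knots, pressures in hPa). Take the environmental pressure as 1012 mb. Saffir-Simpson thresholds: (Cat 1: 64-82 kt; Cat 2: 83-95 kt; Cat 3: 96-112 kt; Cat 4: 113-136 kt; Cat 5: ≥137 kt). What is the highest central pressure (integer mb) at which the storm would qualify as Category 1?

972 mb

Category 1 begins at V = 64 kt.
Required ΔP = (64/5.95)^(1/0.645) = 10.756^1.550 ≈ 39.76 mb.
P_c ≤ 1012 − 39.76 = 972.24, so the highest integer P_c is 972 mb.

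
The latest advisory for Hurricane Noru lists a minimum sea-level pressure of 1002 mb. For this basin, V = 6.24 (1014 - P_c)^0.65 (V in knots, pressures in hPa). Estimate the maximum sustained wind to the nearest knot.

ΔP = 1014 − 1002 = 12 mb.
12^0.65 ≈ 5.029.
V ≈ 6.24 × 5.029 ≈ 31.4 kt.

31 kt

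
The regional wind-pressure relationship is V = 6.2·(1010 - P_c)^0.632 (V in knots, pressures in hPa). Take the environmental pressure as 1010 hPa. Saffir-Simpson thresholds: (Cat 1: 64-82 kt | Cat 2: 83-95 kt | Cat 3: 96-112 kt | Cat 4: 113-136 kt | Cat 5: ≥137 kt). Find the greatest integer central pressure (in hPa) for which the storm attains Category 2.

Category 2 begins at V = 83 kt.
Required ΔP = (83/6.2)^(1/0.632) = 13.387^1.582 ≈ 60.64 hPa.
P_c ≤ 1010 − 60.64 = 949.36, so the highest integer P_c is 949 hPa.

949 hPa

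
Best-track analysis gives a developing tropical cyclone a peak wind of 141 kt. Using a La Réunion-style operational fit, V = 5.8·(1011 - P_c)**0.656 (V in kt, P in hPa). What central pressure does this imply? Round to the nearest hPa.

ΔP = (V / 5.8)^(1/0.656) = (141/5.8)^1.524.
141/5.8 = 24.310; 24.310^1.524 ≈ 129.56 hPa.
P_c = 1011 − 129.56 = 881.44 ≈ 881 hPa.

881 hPa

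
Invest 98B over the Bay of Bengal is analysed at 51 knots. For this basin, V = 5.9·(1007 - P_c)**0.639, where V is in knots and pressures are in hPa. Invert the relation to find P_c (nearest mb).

ΔP = (V / 5.9)^(1/0.639) = (51/5.9)^1.565.
51/5.9 = 8.644; 8.644^1.565 ≈ 29.24 mb.
P_c = 1007 − 29.24 = 977.76 ≈ 978 mb.

978 mb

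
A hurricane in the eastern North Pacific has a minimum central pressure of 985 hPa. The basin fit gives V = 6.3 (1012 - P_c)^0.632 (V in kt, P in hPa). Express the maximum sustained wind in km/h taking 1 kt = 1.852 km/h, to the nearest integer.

ΔP = 1012 − 985 = 27 hPa.
V ≈ 6.3 × 27^0.632 = 6.3 × 8.028 ≈ 50.578 kt.
50.578 × 1.852 ≈ 93.67 km/h → 94 km/h.

94 km/h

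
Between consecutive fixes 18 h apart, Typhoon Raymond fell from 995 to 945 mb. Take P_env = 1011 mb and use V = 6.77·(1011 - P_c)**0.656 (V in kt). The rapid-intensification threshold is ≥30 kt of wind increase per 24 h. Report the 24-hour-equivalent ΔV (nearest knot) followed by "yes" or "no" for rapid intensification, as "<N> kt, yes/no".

85 kt, yes

V₁: ΔP = 16, V ≈ 6.77 × 16^0.656 ≈ 41.73 kt.
V₂: ΔP = 66, V ≈ 6.77 × 66^0.656 ≈ 105.73 kt.
ΔV over 18 h = 64.00 kt → 24 h equivalent = 64.00 × 24/18 ≈ 85.33 kt.
85 kt ≥ 30 kt ⇒ rapid intensification.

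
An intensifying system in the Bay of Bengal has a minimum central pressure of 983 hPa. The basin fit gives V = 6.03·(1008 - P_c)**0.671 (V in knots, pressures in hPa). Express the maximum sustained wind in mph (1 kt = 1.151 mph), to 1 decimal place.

ΔP = 1008 − 983 = 25 hPa.
V ≈ 6.03 × 25^0.671 = 6.03 × 8.670 ≈ 52.280 kt.
52.280 × 1.151 ≈ 60.17 mph → 60.2 mph.

60.2 mph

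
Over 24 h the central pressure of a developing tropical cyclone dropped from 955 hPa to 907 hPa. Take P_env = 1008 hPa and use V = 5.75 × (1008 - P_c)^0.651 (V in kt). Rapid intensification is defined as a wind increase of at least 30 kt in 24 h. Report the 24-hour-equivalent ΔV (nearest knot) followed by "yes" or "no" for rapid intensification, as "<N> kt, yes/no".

40 kt, yes

V₁: ΔP = 53, V ≈ 5.75 × 53^0.651 ≈ 76.24 kt.
V₂: ΔP = 101, V ≈ 5.75 × 101^0.651 ≈ 116.01 kt.
ΔV over 24 h = 39.77 kt → 24 h equivalent = 39.77 × 24/24 ≈ 39.77 kt.
40 kt ≥ 30 kt ⇒ rapid intensification.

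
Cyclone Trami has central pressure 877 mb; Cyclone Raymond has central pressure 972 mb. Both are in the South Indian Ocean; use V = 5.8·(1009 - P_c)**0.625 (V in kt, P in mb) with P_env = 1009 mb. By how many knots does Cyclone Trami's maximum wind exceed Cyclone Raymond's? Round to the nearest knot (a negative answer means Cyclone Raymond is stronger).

67 kt

Cyclone Trami: ΔP = 132; V ≈ 5.8 × 132^0.625 ≈ 122.68 kt.
Cyclone Raymond: ΔP = 37; V ≈ 5.8 × 37^0.625 ≈ 55.41 kt.
Difference ≈ 122.68 − 55.41 = 67.27 → 67 kt.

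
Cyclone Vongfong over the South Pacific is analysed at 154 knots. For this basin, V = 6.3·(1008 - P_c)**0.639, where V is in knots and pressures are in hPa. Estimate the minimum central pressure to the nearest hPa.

ΔP = (V / 6.3)^(1/0.639) = (154/6.3)^1.565.
154/6.3 = 24.444; 24.444^1.565 ≈ 148.74 hPa.
P_c = 1008 − 148.74 = 859.26 ≈ 859 hPa.

859 hPa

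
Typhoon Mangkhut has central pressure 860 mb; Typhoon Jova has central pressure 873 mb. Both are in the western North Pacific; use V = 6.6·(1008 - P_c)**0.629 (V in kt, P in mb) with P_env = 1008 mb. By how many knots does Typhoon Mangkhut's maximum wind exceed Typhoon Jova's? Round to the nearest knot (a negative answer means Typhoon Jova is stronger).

Typhoon Mangkhut: ΔP = 148; V ≈ 6.6 × 148^0.629 ≈ 152.98 kt.
Typhoon Jova: ΔP = 135; V ≈ 6.6 × 135^0.629 ≈ 144.39 kt.
Difference ≈ 152.98 − 144.39 = 8.59 → 9 kt.

9 kt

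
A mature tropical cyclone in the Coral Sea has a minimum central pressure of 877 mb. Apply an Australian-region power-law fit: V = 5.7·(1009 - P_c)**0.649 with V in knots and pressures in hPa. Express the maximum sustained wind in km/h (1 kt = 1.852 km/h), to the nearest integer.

251 km/h

ΔP = 1009 − 877 = 132 mb.
V ≈ 5.7 × 132^0.649 = 5.7 × 23.782 ≈ 135.559 kt.
135.559 × 1.852 ≈ 251.05 km/h → 251 km/h.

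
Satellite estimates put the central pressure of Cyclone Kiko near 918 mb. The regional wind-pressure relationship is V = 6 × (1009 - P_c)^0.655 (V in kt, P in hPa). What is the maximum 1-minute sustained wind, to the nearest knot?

ΔP = 1009 − 918 = 91 mb.
91^0.655 ≈ 19.194.
V ≈ 6 × 19.194 ≈ 115.2 kt.

115 kt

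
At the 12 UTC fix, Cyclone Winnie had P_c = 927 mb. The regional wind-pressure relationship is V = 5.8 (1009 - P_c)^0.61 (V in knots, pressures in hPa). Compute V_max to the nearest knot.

ΔP = 1009 − 927 = 82 mb.
82^0.61 ≈ 14.704.
V ≈ 5.8 × 14.704 ≈ 85.3 kt.

85 kt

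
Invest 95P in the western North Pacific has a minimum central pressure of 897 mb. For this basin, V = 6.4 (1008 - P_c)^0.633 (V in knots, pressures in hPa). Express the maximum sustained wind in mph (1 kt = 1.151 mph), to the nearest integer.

145 mph

ΔP = 1008 − 897 = 111 mb.
V ≈ 6.4 × 111^0.633 = 6.4 × 19.710 ≈ 126.145 kt.
126.145 × 1.151 ≈ 145.19 mph → 145 mph.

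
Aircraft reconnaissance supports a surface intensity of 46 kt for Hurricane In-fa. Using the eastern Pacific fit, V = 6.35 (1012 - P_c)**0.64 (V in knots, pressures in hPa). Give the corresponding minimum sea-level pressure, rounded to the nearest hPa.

ΔP = (V / 6.35)^(1/0.64) = (46/6.35)^1.562.
46/6.35 = 7.244; 7.244^1.562 ≈ 22.07 hPa.
P_c = 1012 − 22.07 = 989.93 ≈ 990 hPa.

990 hPa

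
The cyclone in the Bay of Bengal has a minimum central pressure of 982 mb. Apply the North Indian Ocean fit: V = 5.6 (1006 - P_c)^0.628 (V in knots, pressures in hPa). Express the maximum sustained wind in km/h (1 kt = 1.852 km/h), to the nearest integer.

ΔP = 1006 − 982 = 24 mb.
V ≈ 5.6 × 24^0.628 = 5.6 × 7.358 ≈ 41.206 kt.
41.206 × 1.852 ≈ 76.31 km/h → 76 km/h.

76 km/h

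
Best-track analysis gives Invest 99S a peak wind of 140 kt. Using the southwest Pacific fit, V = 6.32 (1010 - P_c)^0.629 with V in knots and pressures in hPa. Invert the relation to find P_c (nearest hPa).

872 hPa

ΔP = (V / 6.32)^(1/0.629) = (140/6.32)^1.590.
140/6.32 = 22.152; 22.152^1.590 ≈ 137.71 hPa.
P_c = 1010 − 137.71 = 872.29 ≈ 872 hPa.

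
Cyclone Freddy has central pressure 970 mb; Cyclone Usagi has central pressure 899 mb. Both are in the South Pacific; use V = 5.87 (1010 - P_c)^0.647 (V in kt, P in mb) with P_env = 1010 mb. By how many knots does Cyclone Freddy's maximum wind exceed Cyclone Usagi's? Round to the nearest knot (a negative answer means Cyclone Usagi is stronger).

Cyclone Freddy: ΔP = 40; V ≈ 5.87 × 40^0.647 ≈ 63.85 kt.
Cyclone Usagi: ΔP = 111; V ≈ 5.87 × 111^0.647 ≈ 123.58 kt.
Difference ≈ 63.85 − 123.58 = -59.73 → -60 kt.

-60 kt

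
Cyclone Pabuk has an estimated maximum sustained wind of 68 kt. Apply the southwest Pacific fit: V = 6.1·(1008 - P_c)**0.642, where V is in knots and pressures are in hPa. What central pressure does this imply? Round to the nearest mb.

965 mb

ΔP = (V / 6.1)^(1/0.642) = (68/6.1)^1.558.
68/6.1 = 11.148; 11.148^1.558 ≈ 42.77 mb.
P_c = 1008 − 42.77 = 965.23 ≈ 965 mb.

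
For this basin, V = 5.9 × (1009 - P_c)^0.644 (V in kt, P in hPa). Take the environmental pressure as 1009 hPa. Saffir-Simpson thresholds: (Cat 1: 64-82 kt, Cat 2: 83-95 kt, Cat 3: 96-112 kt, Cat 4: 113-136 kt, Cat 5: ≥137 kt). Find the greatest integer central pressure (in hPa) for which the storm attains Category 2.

948 hPa

Category 2 begins at V = 83 kt.
Required ΔP = (83/5.9)^(1/0.644) = 14.068^1.553 ≈ 60.67 hPa.
P_c ≤ 1009 − 60.67 = 948.33, so the highest integer P_c is 948 hPa.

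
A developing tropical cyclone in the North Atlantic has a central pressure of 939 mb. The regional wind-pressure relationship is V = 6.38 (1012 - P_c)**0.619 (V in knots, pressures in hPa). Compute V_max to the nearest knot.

91 kt

ΔP = 1012 − 939 = 73 mb.
73^0.619 ≈ 14.236.
V ≈ 6.38 × 14.236 ≈ 90.8 kt.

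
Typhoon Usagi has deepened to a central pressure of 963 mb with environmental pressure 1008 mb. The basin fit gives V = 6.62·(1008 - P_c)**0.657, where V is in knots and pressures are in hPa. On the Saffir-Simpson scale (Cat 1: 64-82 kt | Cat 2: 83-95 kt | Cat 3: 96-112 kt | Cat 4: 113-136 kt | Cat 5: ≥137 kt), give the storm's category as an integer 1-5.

1

ΔP = 1008 − 963 = 45 mb.
V ≈ 6.62 × 45^0.657 = 6.62 × 12.19 ≈ 81 kt.
81 kt falls in the Category 1 band.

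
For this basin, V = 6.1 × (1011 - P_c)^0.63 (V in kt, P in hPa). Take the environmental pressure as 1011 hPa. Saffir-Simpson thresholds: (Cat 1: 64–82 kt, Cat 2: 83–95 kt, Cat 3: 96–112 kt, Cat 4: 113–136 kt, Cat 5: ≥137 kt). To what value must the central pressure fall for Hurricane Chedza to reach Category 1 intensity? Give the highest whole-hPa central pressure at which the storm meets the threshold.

Category 1 begins at V = 64 kt.
Required ΔP = (64/6.1)^(1/0.63) = 10.492^1.587 ≈ 41.73 hPa.
P_c ≤ 1011 − 41.73 = 969.27, so the highest integer P_c is 969 hPa.

969 hPa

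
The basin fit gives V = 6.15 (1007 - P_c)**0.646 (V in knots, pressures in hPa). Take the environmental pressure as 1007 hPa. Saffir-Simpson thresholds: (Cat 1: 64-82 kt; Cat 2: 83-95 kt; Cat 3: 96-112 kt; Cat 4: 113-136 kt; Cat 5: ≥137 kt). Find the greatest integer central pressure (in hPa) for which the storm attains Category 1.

Category 1 begins at V = 64 kt.
Required ΔP = (64/6.15)^(1/0.646) = 10.407^1.548 ≈ 37.56 hPa.
P_c ≤ 1007 − 37.56 = 969.44, so the highest integer P_c is 969 hPa.

969 hPa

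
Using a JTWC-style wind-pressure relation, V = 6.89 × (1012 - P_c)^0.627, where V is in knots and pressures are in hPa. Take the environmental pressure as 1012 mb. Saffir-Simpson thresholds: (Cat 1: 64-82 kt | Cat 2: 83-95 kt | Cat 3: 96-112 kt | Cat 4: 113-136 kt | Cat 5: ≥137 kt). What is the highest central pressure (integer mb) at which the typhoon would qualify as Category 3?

945 mb

Category 3 begins at V = 96 kt.
Required ΔP = (96/6.89)^(1/0.627) = 13.933^1.595 ≈ 66.78 mb.
P_c ≤ 1012 − 66.78 = 945.22, so the highest integer P_c is 945 mb.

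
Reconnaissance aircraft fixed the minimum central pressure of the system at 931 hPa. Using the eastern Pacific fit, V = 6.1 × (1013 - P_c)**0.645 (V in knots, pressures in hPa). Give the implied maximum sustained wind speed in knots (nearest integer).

105 kt

ΔP = 1013 − 931 = 82 hPa.
82^0.645 ≈ 17.156.
V ≈ 6.1 × 17.156 ≈ 104.7 kt.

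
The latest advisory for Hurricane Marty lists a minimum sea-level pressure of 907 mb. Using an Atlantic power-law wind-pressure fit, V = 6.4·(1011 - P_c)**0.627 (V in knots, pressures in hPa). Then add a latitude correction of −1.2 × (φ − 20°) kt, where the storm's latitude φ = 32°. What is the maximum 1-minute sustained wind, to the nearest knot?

103 kt

ΔP = 1011 − 907 = 104 mb.
104^0.627 ≈ 18.394.
V ≈ 6.4 × 18.394 ≈ 117.7 kt.
Latitude correction: −1.2 × (32 − 20) = -14.4 kt.
Corrected V ≈ 103.3 kt → 103 kt.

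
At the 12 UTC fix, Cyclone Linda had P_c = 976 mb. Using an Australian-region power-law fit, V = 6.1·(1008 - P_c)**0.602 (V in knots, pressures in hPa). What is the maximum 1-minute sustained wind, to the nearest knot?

ΔP = 1008 − 976 = 32 mb.
32^0.602 ≈ 8.056.
V ≈ 6.1 × 8.056 ≈ 49.1 kt.

49 kt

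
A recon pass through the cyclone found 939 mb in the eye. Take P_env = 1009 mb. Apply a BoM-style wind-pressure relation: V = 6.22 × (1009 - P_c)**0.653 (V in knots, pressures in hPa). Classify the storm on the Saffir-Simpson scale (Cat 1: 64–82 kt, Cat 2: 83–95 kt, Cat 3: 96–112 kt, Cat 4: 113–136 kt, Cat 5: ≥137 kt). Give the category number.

ΔP = 1009 − 939 = 70 mb.
V ≈ 6.22 × 70^0.653 = 6.22 × 16.03 ≈ 100 kt.
100 kt falls in the Category 3 band.

3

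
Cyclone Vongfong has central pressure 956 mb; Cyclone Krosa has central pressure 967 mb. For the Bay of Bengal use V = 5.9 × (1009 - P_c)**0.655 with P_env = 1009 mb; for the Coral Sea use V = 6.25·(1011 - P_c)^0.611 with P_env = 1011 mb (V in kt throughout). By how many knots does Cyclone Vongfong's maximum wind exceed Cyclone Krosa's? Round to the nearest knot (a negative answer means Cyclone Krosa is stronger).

16 kt

Cyclone Vongfong: ΔP = 53; V ≈ 5.9 × 53^0.655 ≈ 79.48 kt.
Cyclone Krosa: ΔP = 44; V ≈ 6.25 × 44^0.611 ≈ 63.10 kt.
Difference ≈ 79.48 − 63.10 = 16.38 → 16 kt.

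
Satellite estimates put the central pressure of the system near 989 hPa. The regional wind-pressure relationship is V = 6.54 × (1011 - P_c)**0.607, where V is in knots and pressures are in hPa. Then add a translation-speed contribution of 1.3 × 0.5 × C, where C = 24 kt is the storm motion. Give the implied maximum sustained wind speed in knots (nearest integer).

58 kt

ΔP = 1011 − 989 = 22 hPa.
22^0.607 ≈ 6.529.
V ≈ 6.54 × 6.529 ≈ 42.7 kt.
Translation term: 1.3 × 0.5 × 24 = 15.6 kt.
Corrected V ≈ 58.3 kt → 58 kt.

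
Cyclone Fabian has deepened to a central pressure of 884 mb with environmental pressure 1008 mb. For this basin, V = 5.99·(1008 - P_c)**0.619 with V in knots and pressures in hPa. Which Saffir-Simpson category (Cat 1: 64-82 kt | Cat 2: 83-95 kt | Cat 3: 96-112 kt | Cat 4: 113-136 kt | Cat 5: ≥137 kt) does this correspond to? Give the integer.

ΔP = 1008 − 884 = 124 mb.
V ≈ 5.99 × 124^0.619 = 5.99 × 19.76 ≈ 118 kt.
118 kt falls in the Category 4 band.

4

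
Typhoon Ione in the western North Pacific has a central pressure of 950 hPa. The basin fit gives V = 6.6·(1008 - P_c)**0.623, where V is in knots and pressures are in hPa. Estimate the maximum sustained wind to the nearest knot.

ΔP = 1008 − 950 = 58 hPa.
58^0.623 ≈ 12.549.
V ≈ 6.6 × 12.549 ≈ 82.8 kt.

83 kt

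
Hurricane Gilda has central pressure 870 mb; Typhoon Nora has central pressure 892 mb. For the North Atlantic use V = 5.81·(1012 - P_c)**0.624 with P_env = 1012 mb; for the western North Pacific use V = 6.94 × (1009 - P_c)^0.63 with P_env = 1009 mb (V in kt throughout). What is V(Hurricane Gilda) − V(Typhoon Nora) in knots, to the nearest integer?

Hurricane Gilda: ΔP = 142; V ≈ 5.81 × 142^0.624 ≈ 128.00 kt.
Typhoon Nora: ΔP = 117; V ≈ 6.94 × 117^0.63 ≈ 139.42 kt.
Difference ≈ 128.00 − 139.42 = -11.42 → -11 kt.

-11 kt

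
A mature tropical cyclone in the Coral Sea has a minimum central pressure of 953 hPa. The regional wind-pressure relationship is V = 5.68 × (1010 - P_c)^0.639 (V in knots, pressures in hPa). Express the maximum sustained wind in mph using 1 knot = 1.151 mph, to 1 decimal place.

86.6 mph

ΔP = 1010 − 953 = 57 hPa.
V ≈ 5.68 × 57^0.639 = 5.68 × 13.244 ≈ 75.223 kt.
75.223 × 1.151 ≈ 86.58 mph → 86.6 mph.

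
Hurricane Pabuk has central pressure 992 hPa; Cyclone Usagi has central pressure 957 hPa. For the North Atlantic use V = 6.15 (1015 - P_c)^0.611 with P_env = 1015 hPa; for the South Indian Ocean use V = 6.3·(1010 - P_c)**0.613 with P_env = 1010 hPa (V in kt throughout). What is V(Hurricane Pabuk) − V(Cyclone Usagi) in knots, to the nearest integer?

Hurricane Pabuk: ΔP = 23; V ≈ 6.15 × 23^0.611 ≈ 41.77 kt.
Cyclone Usagi: ΔP = 53; V ≈ 6.3 × 53^0.613 ≈ 71.83 kt.
Difference ≈ 41.77 − 71.83 = -30.06 → -30 kt.

-30 kt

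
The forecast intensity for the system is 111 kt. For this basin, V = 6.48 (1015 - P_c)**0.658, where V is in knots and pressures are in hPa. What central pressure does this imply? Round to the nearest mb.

ΔP = (V / 6.48)^(1/0.658) = (111/6.48)^1.520.
111/6.48 = 17.130; 17.130^1.520 ≈ 74.99 mb.
P_c = 1015 − 74.99 = 940.01 ≈ 940 mb.

940 mb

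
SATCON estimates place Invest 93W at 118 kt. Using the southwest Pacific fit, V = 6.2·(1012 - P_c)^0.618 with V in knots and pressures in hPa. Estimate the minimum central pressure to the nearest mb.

ΔP = (V / 6.2)^(1/0.618) = (118/6.2)^1.618.
118/6.2 = 19.032; 19.032^1.618 ≈ 117.59 mb.
P_c = 1012 − 117.59 = 894.41 ≈ 894 mb.

894 mb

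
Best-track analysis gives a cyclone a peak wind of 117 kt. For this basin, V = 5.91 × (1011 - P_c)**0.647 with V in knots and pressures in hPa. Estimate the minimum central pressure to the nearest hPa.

910 hPa

ΔP = (V / 5.91)^(1/0.647) = (117/5.91)^1.546.
117/5.91 = 19.797; 19.797^1.546 ≈ 100.93 hPa.
P_c = 1011 − 100.93 = 910.07 ≈ 910 hPa.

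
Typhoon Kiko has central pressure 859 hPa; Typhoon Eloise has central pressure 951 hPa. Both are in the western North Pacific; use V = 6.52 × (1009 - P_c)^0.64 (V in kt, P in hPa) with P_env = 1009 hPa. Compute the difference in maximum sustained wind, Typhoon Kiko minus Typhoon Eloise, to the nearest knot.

73 kt

Typhoon Kiko: ΔP = 150; V ≈ 6.52 × 150^0.64 ≈ 161.04 kt.
Typhoon Eloise: ΔP = 58; V ≈ 6.52 × 58^0.64 ≈ 87.67 kt.
Difference ≈ 161.04 − 87.67 = 73.37 → 73 kt.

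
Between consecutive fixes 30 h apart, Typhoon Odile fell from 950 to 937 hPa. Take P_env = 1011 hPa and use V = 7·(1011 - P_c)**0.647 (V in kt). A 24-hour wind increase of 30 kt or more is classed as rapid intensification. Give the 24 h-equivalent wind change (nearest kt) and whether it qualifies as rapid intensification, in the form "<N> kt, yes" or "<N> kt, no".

11 kt, no

V₁: ΔP = 61, V ≈ 7 × 61^0.647 ≈ 100.05 kt.
V₂: ΔP = 74, V ≈ 7 × 74^0.647 ≈ 113.37 kt.
ΔV over 30 h = 13.32 kt → 24 h equivalent = 13.32 × 24/30 ≈ 10.66 kt.
11 kt < 30 kt ⇒ not rapid intensification.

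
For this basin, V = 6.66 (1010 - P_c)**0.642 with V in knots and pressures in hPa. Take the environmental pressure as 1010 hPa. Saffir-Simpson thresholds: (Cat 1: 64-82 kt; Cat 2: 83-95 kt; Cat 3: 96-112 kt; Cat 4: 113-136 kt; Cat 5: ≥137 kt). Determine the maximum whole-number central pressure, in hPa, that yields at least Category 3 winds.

Category 3 begins at V = 96 kt.
Required ΔP = (96/6.66)^(1/0.642) = 14.414^1.558 ≈ 63.82 hPa.
P_c ≤ 1010 − 63.82 = 946.18, so the highest integer P_c is 946 hPa.

946 hPa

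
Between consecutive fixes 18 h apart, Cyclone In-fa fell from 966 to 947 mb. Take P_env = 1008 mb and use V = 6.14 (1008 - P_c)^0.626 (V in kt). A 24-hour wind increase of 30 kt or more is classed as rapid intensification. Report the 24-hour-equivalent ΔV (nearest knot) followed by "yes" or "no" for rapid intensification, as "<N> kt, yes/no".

V₁: ΔP = 42, V ≈ 6.14 × 42^0.626 ≈ 63.73 kt.
V₂: ΔP = 61, V ≈ 6.14 × 61^0.626 ≈ 80.50 kt.
ΔV over 18 h = 16.77 kt → 24 h equivalent = 16.77 × 24/18 ≈ 22.36 kt.
22 kt < 30 kt ⇒ not rapid intensification.

22 kt, no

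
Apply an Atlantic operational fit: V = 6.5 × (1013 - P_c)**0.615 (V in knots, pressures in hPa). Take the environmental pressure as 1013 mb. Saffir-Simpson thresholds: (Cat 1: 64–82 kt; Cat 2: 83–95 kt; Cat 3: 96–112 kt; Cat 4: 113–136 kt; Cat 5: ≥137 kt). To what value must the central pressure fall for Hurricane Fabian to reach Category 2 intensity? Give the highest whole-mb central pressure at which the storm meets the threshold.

Category 2 begins at V = 83 kt.
Required ΔP = (83/6.5)^(1/0.615) = 12.769^1.626 ≈ 62.90 mb.
P_c ≤ 1013 − 62.90 = 950.10, so the highest integer P_c is 950 mb.

950 mb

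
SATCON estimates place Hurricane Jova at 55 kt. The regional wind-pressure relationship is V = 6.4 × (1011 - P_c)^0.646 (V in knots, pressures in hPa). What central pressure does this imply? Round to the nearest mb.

983 mb

ΔP = (V / 6.4)^(1/0.646) = (55/6.4)^1.548.
55/6.4 = 8.594; 8.594^1.548 ≈ 27.93 mb.
P_c = 1011 − 27.93 = 983.07 ≈ 983 mb.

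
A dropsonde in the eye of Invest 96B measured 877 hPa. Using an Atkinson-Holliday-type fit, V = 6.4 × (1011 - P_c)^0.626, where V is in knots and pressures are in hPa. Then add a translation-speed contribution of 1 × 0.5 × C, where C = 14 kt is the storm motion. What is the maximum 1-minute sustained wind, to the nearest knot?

ΔP = 1011 − 877 = 134 hPa.
134^0.626 ≈ 21.457.
V ≈ 6.4 × 21.457 ≈ 137.3 kt.
Translation term: 1 × 0.5 × 14 = 7 kt.
Corrected V ≈ 144.3 kt → 144 kt.

144 kt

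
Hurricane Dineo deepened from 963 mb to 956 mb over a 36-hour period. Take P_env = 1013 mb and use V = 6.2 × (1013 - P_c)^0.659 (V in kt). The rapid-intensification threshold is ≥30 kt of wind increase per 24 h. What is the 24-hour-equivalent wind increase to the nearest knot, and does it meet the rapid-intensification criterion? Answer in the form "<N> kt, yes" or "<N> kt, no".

V₁: ΔP = 50, V ≈ 6.2 × 50^0.659 ≈ 81.66 kt.
V₂: ΔP = 57, V ≈ 6.2 × 57^0.659 ≈ 89.03 kt.
ΔV over 36 h = 7.37 kt → 24 h equivalent = 7.37 × 24/36 ≈ 4.91 kt.
5 kt < 30 kt ⇒ not rapid intensification.

5 kt, no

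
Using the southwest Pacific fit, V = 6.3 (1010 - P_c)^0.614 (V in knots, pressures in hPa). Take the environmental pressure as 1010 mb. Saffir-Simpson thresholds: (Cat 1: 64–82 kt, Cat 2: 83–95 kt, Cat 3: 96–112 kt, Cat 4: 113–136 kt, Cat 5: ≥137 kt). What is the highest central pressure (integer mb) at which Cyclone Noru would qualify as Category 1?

Category 1 begins at V = 64 kt.
Required ΔP = (64/6.3)^(1/0.614) = 10.159^1.629 ≈ 43.63 mb.
P_c ≤ 1010 − 43.63 = 966.37, so the highest integer P_c is 966 mb.

966 mb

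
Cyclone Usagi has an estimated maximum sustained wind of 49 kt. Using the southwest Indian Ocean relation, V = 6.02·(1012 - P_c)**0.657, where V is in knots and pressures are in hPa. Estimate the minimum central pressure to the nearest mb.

988 mb

ΔP = (V / 6.02)^(1/0.657) = (49/6.02)^1.522.
49/6.02 = 8.140; 8.140^1.522 ≈ 24.32 mb.
P_c = 1012 − 24.32 = 987.68 ≈ 988 mb.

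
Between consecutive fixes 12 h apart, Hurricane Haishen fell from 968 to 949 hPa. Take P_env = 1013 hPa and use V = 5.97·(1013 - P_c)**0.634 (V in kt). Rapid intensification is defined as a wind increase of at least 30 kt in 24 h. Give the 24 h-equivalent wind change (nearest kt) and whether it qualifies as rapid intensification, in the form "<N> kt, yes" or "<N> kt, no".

33 kt, yes

V₁: ΔP = 45, V ≈ 5.97 × 45^0.634 ≈ 66.70 kt.
V₂: ΔP = 64, V ≈ 5.97 × 64^0.634 ≈ 83.39 kt.
ΔV over 12 h = 16.69 kt → 24 h equivalent = 16.69 × 24/12 ≈ 33.38 kt.
33 kt ≥ 30 kt ⇒ rapid intensification.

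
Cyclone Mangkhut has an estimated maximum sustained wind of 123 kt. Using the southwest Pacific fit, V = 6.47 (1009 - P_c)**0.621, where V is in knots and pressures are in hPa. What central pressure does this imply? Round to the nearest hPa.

894 hPa

ΔP = (V / 6.47)^(1/0.621) = (123/6.47)^1.610.
123/6.47 = 19.011; 19.011^1.610 ≈ 114.71 hPa.
P_c = 1009 − 114.71 = 894.29 ≈ 894 hPa.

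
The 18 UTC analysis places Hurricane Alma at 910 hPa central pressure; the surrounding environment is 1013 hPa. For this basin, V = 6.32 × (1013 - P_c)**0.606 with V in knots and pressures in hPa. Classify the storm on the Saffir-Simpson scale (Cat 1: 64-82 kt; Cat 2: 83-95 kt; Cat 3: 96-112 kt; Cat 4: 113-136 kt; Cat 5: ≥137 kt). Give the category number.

3

ΔP = 1013 − 910 = 103 hPa.
V ≈ 6.32 × 103^0.606 = 6.32 × 16.59 ≈ 105 kt.
105 kt falls in the Category 3 band.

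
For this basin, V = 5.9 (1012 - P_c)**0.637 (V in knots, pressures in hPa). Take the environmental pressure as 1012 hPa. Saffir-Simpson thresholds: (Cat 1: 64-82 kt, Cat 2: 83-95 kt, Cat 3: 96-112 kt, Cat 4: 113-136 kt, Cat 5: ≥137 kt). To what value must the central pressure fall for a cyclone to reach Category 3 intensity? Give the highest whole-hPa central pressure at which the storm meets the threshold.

Category 3 begins at V = 96 kt.
Required ΔP = (96/5.9)^(1/0.637) = 16.271^1.570 ≈ 79.75 hPa.
P_c ≤ 1012 − 79.75 = 932.25, so the highest integer P_c is 932 hPa.

932 hPa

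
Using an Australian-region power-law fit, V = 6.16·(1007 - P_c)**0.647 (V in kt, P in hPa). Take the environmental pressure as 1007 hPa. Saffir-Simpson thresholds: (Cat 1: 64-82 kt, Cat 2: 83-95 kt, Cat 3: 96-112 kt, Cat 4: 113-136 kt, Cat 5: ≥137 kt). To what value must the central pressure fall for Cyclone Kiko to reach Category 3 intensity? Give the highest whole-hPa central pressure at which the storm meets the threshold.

937 hPa

Category 3 begins at V = 96 kt.
Required ΔP = (96/6.16)^(1/0.647) = 15.584^1.546 ≈ 69.73 hPa.
P_c ≤ 1007 − 69.73 = 937.27, so the highest integer P_c is 937 hPa.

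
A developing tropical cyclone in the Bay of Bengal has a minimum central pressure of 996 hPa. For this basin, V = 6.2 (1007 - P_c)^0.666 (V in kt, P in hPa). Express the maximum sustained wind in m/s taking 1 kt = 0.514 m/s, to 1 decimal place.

15.7 m/s

ΔP = 1007 − 996 = 11 hPa.
V ≈ 6.2 × 11^0.666 = 6.2 × 4.938 ≈ 30.617 kt.
30.617 × 0.514 ≈ 15.74 m/s → 15.7 m/s.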